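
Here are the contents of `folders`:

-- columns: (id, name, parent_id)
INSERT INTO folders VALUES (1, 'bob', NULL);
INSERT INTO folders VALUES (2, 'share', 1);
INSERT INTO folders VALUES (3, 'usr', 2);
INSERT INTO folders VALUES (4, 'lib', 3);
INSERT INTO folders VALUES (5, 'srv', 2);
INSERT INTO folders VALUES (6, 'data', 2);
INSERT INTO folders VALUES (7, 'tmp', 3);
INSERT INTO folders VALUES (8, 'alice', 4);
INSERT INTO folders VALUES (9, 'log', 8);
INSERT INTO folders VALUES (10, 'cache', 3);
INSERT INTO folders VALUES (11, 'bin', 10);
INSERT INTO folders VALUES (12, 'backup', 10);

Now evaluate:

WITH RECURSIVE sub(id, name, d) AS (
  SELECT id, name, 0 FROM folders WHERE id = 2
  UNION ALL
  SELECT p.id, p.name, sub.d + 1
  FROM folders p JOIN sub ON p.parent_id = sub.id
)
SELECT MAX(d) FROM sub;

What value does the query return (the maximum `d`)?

4

Base: id=2 (share) at d 0.
Iteration 1: rows with parent_id in {2} -> usr (id 3, d 1), srv (id 5, d 1), data (id 6, d 1).
Iteration 2: rows with parent_id in {3,5,6} -> lib (id 4, d 2), tmp (id 7, d 2), cache (id 10, d 2).
Iteration 3: rows with parent_id in {4,7,10} -> alice (id 8, d 3), bin (id 11, d 3), backup (id 12, d 3).
Iteration 4: rows with parent_id in {8,11,12} -> log (id 9, d 4).
Iteration 5: no rows with parent_id in {9}; recursion stops.
d values: 0, 1, 1, 1, 2, 2, 2, 3, 3, 3, 4; the maximum is 4.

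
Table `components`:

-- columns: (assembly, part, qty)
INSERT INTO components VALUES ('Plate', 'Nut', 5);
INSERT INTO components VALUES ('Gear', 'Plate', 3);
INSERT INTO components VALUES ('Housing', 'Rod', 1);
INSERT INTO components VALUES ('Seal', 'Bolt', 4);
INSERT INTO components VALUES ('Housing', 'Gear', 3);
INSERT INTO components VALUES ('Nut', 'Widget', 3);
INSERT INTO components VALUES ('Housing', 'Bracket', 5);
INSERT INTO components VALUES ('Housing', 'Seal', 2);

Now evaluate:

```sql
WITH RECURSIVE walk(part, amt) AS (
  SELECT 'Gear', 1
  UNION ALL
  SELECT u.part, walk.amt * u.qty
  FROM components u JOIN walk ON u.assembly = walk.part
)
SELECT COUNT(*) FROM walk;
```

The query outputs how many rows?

4

Base: (Gear, amt=1).
Iteration 1: components of {Gear} -> Plate = 1*3 = 3.
Iteration 2: components of {Plate} -> Nut = 3*5 = 15.
Iteration 3: components of {Nut} -> Widget = 15*3 = 45.
Iteration 4: no further components; recursion stops.
Total rows emitted: 4.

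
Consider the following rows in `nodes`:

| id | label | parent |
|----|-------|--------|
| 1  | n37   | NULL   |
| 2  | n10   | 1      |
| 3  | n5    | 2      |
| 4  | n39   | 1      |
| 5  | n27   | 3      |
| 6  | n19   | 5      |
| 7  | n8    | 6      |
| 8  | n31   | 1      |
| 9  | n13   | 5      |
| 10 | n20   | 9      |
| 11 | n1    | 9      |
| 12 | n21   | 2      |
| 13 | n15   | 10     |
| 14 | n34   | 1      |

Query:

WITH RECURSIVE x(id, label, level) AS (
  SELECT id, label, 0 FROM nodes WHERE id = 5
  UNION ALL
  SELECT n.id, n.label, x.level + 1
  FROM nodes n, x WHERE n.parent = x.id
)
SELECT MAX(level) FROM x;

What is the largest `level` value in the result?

Base: id=5 (n27) at level 0.
Iteration 1: rows with parent in {5} -> n19 (id 6, level 1), n13 (id 9, level 1).
Iteration 2: rows with parent in {6,9} -> n8 (id 7, level 2), n20 (id 10, level 2), n1 (id 11, level 2).
Iteration 3: rows with parent in {7,10,11} -> n15 (id 13, level 3).
Iteration 4: no rows with parent in {13}; recursion stops.
level values: 0, 1, 1, 2, 2, 2, 3; the maximum is 3.

3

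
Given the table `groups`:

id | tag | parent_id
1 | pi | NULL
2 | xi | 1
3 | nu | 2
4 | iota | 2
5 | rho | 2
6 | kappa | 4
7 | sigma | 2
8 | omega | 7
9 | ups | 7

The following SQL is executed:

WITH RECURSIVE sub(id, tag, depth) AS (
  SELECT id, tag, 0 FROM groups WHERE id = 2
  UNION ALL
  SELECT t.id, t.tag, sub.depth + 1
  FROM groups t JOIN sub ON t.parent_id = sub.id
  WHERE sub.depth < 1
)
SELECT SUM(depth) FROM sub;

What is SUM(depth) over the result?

4

Base: id=2 (xi) at depth 0.
Iteration 1: rows with parent_id in {2} -> nu (id 3, depth 1), iota (id 4, depth 1), rho (id 5, depth 1), sigma (id 7, depth 1).
Iteration 2: depth < 1 fails for all current rows; recursion stops.
SUM(depth) = 0 + 1 + 1 + 1 + 1 = 4.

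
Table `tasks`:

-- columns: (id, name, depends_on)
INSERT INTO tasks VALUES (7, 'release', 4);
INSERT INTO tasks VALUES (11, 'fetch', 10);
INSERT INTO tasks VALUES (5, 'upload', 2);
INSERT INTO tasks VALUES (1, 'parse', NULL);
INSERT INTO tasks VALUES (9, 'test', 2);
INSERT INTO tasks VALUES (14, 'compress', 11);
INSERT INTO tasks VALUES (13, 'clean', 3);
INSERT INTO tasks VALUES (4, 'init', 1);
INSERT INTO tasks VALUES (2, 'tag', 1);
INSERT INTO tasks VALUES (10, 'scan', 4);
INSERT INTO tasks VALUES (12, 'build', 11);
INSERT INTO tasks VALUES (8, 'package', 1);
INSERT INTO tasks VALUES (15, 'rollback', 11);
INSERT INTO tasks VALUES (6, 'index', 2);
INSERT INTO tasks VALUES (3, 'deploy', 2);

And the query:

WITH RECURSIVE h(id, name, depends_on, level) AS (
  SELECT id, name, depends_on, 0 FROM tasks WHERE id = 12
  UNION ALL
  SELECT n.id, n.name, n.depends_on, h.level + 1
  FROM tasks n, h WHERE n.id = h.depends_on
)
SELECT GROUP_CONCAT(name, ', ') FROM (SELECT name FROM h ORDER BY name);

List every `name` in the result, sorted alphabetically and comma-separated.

Base: id=12 (build), depends_on=11, level 0.
Iteration 1: join on id=11 -> fetch (id 11, depends_on=10, level 1).
Iteration 2: join on id=10 -> scan (id 10, depends_on=4, level 2).
Iteration 3: join on id=4 -> init (id 4, depends_on=1, level 3).
Iteration 4: join on id=1 -> parse (id 1, depends_on=NULL, level 4).
Iteration 5: depends_on is NULL; no match; recursion stops.

build, fetch, init, parse, scan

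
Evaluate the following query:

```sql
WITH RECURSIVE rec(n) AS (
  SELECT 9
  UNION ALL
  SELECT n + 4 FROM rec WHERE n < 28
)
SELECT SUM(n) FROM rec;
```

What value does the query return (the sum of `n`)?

Base: n=9.
Iteration 1: 9 < 28 holds -> n = 9 + 4 = 13.
Iteration 2: 13 < 28 holds -> n = 13 + 4 = 17.
Iteration 3: 17 < 28 holds -> n = 17 + 4 = 21.
Iteration 4: 21 < 28 holds -> n = 21 + 4 = 25.
Iteration 5: 25 < 28 holds -> n = 25 + 4 = 29.
Iteration 6: 29 < 28 fails; recursion stops.
SUM(n) = 9 + 13 + 17 + 21 + 25 + 29 = 114.

114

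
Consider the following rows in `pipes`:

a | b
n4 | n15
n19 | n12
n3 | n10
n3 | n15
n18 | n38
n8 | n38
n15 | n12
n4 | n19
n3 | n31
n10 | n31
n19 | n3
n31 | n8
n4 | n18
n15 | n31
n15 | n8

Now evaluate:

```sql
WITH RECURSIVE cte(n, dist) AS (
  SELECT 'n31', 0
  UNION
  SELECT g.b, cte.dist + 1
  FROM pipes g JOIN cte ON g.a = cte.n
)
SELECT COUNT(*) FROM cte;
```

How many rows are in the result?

Base: (n31, dist=0).
Iteration 1: edges from {n31} -> (n8, dist=1).
Iteration 2: edges from {n8} -> (n38, dist=2).
Iteration 3: no outgoing edges from {n38}; recursion stops.
Total rows emitted: 3.

3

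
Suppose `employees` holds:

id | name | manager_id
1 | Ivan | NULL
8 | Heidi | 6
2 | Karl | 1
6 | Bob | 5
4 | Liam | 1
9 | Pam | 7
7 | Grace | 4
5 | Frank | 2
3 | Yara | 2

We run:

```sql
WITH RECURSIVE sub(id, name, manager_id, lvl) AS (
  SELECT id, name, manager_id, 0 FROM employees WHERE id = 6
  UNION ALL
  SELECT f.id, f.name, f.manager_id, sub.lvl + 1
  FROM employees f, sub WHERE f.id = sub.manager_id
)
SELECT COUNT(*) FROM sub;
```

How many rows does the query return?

4

Base: id=6 (Bob), manager_id=5, lvl 0.
Iteration 1: join on id=5 -> Frank (id 5, manager_id=2, lvl 1).
Iteration 2: join on id=2 -> Karl (id 2, manager_id=1, lvl 2).
Iteration 3: join on id=1 -> Ivan (id 1, manager_id=NULL, lvl 3).
Iteration 4: manager_id is NULL; no match; recursion stops.
Total rows emitted: 4.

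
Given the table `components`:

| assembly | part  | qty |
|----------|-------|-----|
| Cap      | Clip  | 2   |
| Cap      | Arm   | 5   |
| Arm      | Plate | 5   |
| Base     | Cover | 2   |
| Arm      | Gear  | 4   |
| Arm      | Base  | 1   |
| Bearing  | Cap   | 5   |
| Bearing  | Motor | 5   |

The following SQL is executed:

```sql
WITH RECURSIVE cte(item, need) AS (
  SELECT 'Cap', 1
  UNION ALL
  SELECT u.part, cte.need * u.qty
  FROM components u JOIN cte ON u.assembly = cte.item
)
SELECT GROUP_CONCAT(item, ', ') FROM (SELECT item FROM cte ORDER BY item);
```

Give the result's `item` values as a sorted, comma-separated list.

Base: (Cap, need=1).
Iteration 1: components of {Cap} -> Arm = 1*5 = 5, Clip = 1*2 = 2.
Iteration 2: components of {Arm,Clip} -> Base = 5*1 = 5, Gear = 5*4 = 20, Plate = 5*5 = 25.
Iteration 3: components of {Base,Gear,Plate} -> Cover = 5*2 = 10.
Iteration 4: no further components; recursion stops.

Arm, Base, Cap, Clip, Cover, Gear, Plate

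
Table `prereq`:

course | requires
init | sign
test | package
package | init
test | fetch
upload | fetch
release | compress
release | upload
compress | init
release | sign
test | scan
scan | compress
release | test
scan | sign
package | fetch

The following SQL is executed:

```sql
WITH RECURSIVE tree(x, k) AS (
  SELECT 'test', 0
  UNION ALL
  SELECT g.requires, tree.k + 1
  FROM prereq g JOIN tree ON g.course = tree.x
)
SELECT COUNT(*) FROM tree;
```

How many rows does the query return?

11

Base: (test, k=0).
Iteration 1: edges from {test} -> (fetch, k=1), (package, k=1), (scan, k=1).
Iteration 2: edges from {fetch,package,scan} -> (compress, k=2), (fetch, k=2), (init, k=2), (sign, k=2).
Iteration 3: edges from {compress,fetch,init,sign} -> (init, k=3), (sign, k=3).
Iteration 4: edges from {init,sign} -> (sign, k=4).
Iteration 5: no outgoing edges from {sign}; recursion stops.
Total rows emitted: 11.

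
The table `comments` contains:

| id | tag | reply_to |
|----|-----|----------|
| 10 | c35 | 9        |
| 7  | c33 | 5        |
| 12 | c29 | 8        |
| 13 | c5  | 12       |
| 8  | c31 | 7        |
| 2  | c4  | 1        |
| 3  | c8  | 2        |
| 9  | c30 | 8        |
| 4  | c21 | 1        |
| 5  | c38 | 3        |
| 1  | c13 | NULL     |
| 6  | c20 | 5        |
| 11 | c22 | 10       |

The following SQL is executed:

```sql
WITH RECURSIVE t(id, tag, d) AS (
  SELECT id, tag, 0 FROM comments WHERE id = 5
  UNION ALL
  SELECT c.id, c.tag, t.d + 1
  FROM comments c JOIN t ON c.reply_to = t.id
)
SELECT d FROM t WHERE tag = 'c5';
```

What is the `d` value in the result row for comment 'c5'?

Base: id=5 (c38) at d 0.
Iteration 1: rows with reply_to in {5} -> c20 (id 6, d 1), c33 (id 7, d 1).
Iteration 2: rows with reply_to in {6,7} -> c31 (id 8, d 2).
Iteration 3: rows with reply_to in {8} -> c30 (id 9, d 3), c29 (id 12, d 3).
Iteration 4: rows with reply_to in {9,12} -> c35 (id 10, d 4), c5 (id 13, d 4).
Iteration 5: rows with reply_to in {10,13} -> c22 (id 11, d 5).
Iteration 6: no rows with reply_to in {11}; recursion stops.

4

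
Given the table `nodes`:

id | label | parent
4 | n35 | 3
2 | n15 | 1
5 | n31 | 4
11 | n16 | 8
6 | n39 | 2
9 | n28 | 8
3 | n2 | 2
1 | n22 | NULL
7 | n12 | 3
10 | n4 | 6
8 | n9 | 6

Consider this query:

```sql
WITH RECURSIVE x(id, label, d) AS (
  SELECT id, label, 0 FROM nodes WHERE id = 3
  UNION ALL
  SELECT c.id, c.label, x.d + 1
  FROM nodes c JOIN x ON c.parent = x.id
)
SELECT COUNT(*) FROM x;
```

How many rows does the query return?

4

Base: id=3 (n2) at d 0.
Iteration 1: rows with parent in {3} -> n35 (id 4, d 1), n12 (id 7, d 1).
Iteration 2: rows with parent in {4,7} -> n31 (id 5, d 2).
Iteration 3: no rows with parent in {5}; recursion stops.
Total rows emitted: 4.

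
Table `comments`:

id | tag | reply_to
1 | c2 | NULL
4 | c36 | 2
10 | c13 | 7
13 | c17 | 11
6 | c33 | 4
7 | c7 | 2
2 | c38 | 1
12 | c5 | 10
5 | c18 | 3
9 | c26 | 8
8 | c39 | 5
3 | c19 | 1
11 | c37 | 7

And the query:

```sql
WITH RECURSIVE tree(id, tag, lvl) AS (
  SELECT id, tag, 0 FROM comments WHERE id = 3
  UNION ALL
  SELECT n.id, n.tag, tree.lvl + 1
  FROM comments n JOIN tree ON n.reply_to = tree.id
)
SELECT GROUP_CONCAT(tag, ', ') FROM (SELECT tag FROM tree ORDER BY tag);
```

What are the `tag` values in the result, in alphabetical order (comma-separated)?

c18, c19, c26, c39

Base: id=3 (c19) at lvl 0.
Iteration 1: rows with reply_to in {3} -> c18 (id 5, lvl 1).
Iteration 2: rows with reply_to in {5} -> c39 (id 8, lvl 2).
Iteration 3: rows with reply_to in {8} -> c26 (id 9, lvl 3).
Iteration 4: no rows with reply_to in {9}; recursion stops.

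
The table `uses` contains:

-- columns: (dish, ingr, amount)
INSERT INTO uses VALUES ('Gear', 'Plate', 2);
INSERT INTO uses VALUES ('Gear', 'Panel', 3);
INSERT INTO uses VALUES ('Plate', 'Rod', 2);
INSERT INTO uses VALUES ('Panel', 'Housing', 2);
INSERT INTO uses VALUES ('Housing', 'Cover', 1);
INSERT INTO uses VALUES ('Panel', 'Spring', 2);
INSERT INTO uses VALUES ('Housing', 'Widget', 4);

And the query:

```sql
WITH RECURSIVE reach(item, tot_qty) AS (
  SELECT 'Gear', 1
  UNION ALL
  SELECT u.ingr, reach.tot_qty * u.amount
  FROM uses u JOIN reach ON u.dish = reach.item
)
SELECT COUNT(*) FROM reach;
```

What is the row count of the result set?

Base: (Gear, tot_qty=1).
Iteration 1: components of {Gear} -> Panel = 1*3 = 3, Plate = 1*2 = 2.
Iteration 2: components of {Panel,Plate} -> Housing = 3*2 = 6, Rod = 2*2 = 4, Spring = 3*2 = 6.
Iteration 3: components of {Housing,Rod,Spring} -> Cover = 6*1 = 6, Widget = 6*4 = 24.
Iteration 4: no further components; recursion stops.
Total rows emitted: 8.

8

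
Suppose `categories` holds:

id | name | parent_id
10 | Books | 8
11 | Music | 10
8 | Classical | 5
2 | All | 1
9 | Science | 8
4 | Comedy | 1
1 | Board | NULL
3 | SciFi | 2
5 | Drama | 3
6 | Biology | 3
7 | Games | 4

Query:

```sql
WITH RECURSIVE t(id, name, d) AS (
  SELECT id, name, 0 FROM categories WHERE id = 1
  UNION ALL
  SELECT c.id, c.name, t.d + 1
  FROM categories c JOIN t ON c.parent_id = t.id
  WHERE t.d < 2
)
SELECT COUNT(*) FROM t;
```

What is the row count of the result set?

Base: id=1 (Board) at d 0.
Iteration 1: rows with parent_id in {1} -> All (id 2, d 1), Comedy (id 4, d 1).
Iteration 2: rows with parent_id in {2,4} -> SciFi (id 3, d 2), Games (id 7, d 2).
Iteration 3: d < 2 fails for all current rows; recursion stops.
Total rows emitted: 5.

5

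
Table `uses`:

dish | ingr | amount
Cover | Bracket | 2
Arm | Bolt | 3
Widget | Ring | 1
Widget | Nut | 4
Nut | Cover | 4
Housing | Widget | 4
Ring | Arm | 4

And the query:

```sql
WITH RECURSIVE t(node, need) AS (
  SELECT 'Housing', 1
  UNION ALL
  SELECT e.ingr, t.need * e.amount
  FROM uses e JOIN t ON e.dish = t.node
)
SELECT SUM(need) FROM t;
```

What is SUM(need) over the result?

Base: (Housing, need=1).
Iteration 1: components of {Housing} -> Widget = 1*4 = 4.
Iteration 2: components of {Widget} -> Nut = 4*4 = 16, Ring = 4*1 = 4.
Iteration 3: components of {Nut,Ring} -> Arm = 4*4 = 16, Cover = 16*4 = 64.
Iteration 4: components of {Arm,Cover} -> Bolt = 16*3 = 48, Bracket = 64*2 = 128.
Iteration 5: no further components; recursion stops.
SUM(need) = 1 + 4 + 16 + 4 + 64 + 16 + 128 + 48 = 281.

281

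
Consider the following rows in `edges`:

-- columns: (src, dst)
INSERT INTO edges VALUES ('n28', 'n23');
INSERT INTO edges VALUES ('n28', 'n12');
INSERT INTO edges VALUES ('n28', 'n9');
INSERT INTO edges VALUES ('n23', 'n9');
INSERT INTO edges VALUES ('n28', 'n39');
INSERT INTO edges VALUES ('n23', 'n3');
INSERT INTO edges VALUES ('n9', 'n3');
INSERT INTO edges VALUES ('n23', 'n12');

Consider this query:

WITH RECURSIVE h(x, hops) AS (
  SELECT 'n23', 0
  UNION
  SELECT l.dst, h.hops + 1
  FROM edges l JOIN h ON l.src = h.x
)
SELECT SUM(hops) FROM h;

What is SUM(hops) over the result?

5

Base: (n23, hops=0).
Iteration 1: edges from {n23} -> (n12, hops=1), (n3, hops=1), (n9, hops=1).
Iteration 2: edges from {n12,n3,n9} -> (n3, hops=2).
Iteration 3: no outgoing edges from {n3}; recursion stops.
SUM(hops) = 0 + 1 + 1 + 1 + 2 = 5.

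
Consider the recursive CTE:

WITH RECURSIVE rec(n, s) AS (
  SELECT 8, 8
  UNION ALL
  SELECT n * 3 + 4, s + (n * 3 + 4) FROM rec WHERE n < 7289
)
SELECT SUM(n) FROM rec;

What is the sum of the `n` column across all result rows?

Base: n=8, s=8.
Iteration 1: 8 < 7289 holds -> n = 8 * 3 + 4 = 28, s = 8 + 28 = 36.
Iteration 2: 28 < 7289 holds -> n = 28 * 3 + 4 = 88, s = 36 + 88 = 124.
Iteration 3: 88 < 7289 holds -> n = 88 * 3 + 4 = 268, s = 124 + 268 = 392.
Iteration 4: 268 < 7289 holds -> n = 268 * 3 + 4 = 808, s = 392 + 808 = 1200.
Iteration 5: 808 < 7289 holds -> n = 808 * 3 + 4 = 2428, s = 1200 + 2428 = 3628.
Iteration 6: 2428 < 7289 holds -> n = 2428 * 3 + 4 = 7288, s = 3628 + 7288 = 10916.
Iteration 7: 7288 < 7289 holds -> n = 7288 * 3 + 4 = 21868, s = 10916 + 21868 = 32784.
Iteration 8: 21868 < 7289 fails; recursion stops.
SUM(n) = 8 + 28 + 88 + 268 + 808 + 2428 + 7288 + 21868 = 32784.

32784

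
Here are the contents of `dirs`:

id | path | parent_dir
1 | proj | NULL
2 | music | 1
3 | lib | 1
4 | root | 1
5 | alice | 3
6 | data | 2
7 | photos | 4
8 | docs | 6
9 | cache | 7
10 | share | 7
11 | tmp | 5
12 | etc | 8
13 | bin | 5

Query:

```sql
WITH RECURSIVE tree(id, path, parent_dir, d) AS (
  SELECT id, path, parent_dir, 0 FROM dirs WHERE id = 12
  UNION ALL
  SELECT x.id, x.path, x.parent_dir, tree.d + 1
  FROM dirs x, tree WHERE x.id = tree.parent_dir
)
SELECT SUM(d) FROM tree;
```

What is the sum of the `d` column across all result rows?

Base: id=12 (etc), parent_dir=8, d 0.
Iteration 1: join on id=8 -> docs (id 8, parent_dir=6, d 1).
Iteration 2: join on id=6 -> data (id 6, parent_dir=2, d 2).
Iteration 3: join on id=2 -> music (id 2, parent_dir=1, d 3).
Iteration 4: join on id=1 -> proj (id 1, parent_dir=NULL, d 4).
Iteration 5: parent_dir is NULL; no match; recursion stops.
SUM(d) = 0 + 1 + 2 + 3 + 4 = 10.

10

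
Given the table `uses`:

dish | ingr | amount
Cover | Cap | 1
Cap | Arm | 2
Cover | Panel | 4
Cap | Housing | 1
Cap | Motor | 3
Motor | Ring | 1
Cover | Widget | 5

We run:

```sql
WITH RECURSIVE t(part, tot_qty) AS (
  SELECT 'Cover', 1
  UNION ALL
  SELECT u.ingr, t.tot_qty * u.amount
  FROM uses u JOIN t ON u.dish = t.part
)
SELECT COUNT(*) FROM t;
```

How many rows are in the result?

8

Base: (Cover, tot_qty=1).
Iteration 1: components of {Cover} -> Cap = 1*1 = 1, Panel = 1*4 = 4, Widget = 1*5 = 5.
Iteration 2: components of {Cap,Panel,Widget} -> Arm = 1*2 = 2, Housing = 1*1 = 1, Motor = 1*3 = 3.
Iteration 3: components of {Arm,Housing,Motor} -> Ring = 3*1 = 3.
Iteration 4: no further components; recursion stops.
Total rows emitted: 8.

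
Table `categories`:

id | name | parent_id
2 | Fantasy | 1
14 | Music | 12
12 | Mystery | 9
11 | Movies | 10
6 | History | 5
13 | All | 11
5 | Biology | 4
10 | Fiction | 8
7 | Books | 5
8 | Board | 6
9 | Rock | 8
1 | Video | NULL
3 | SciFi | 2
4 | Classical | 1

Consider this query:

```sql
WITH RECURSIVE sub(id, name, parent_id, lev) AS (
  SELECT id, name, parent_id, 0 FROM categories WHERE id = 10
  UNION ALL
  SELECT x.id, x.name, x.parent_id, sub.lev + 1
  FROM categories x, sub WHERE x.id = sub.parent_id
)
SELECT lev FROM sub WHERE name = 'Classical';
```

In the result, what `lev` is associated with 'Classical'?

4

Base: id=10 (Fiction), parent_id=8, lev 0.
Iteration 1: join on id=8 -> Board (id 8, parent_id=6, lev 1).
Iteration 2: join on id=6 -> History (id 6, parent_id=5, lev 2).
Iteration 3: join on id=5 -> Biology (id 5, parent_id=4, lev 3).
Iteration 4: join on id=4 -> Classical (id 4, parent_id=1, lev 4).
Iteration 5: join on id=1 -> Video (id 1, parent_id=NULL, lev 5).
Iteration 6: parent_id is NULL; no match; recursion stops.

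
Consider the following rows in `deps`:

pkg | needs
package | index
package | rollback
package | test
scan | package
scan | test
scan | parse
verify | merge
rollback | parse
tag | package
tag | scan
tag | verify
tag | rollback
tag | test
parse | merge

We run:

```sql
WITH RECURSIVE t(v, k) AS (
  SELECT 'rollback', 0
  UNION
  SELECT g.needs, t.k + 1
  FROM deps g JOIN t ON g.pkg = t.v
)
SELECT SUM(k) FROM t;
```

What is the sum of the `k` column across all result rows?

Base: (rollback, k=0).
Iteration 1: edges from {rollback} -> (parse, k=1).
Iteration 2: edges from {parse} -> (merge, k=2).
Iteration 3: no outgoing edges from {merge}; recursion stops.
SUM(k) = 0 + 1 + 2 = 3.

3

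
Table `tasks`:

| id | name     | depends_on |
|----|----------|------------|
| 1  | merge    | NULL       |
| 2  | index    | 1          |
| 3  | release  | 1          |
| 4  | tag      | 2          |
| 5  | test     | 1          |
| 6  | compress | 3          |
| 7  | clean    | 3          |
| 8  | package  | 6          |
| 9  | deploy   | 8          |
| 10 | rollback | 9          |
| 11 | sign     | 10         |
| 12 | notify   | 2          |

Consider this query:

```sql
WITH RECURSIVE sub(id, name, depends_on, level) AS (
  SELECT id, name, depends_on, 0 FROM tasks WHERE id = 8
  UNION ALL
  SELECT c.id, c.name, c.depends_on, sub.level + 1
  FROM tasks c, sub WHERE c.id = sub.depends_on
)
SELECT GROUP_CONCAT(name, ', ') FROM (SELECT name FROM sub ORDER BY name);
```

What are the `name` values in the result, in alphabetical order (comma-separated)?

compress, merge, package, release

Base: id=8 (package), depends_on=6, level 0.
Iteration 1: join on id=6 -> compress (id 6, depends_on=3, level 1).
Iteration 2: join on id=3 -> release (id 3, depends_on=1, level 2).
Iteration 3: join on id=1 -> merge (id 1, depends_on=NULL, level 3).
Iteration 4: depends_on is NULL; no match; recursion stops.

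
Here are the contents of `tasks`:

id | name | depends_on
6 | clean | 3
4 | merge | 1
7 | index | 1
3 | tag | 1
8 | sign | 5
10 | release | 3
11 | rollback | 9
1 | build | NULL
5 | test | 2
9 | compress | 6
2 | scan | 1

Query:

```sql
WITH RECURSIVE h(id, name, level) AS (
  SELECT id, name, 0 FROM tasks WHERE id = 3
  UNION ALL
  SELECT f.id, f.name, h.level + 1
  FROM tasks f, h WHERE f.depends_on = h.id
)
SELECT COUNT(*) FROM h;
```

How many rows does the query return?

Base: id=3 (tag) at level 0.
Iteration 1: rows with depends_on in {3} -> clean (id 6, level 1), release (id 10, level 1).
Iteration 2: rows with depends_on in {6,10} -> compress (id 9, level 2).
Iteration 3: rows with depends_on in {9} -> rollback (id 11, level 3).
Iteration 4: no rows with depends_on in {11}; recursion stops.
Total rows emitted: 5.

5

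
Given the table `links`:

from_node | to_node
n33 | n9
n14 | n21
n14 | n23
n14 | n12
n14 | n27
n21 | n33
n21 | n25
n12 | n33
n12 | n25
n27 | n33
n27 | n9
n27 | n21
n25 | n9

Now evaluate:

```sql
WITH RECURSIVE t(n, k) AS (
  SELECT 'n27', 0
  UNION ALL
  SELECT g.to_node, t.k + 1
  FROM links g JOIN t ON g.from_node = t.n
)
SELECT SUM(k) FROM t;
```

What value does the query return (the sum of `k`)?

Base: (n27, k=0).
Iteration 1: edges from {n27} -> (n21, k=1), (n33, k=1), (n9, k=1).
Iteration 2: edges from {n21,n33,n9} -> (n25, k=2), (n33, k=2), (n9, k=2).
Iteration 3: edges from {n25,n33,n9} -> (n9, k=3) x2. [UNION ALL keeps all 2 new rows, including repeats]
Iteration 4: no outgoing edges from {n9}; recursion stops.
SUM(k) = 0 + 1 + 1 + 1 + 2 + 2 + 2 + 3 + 3 = 15.

15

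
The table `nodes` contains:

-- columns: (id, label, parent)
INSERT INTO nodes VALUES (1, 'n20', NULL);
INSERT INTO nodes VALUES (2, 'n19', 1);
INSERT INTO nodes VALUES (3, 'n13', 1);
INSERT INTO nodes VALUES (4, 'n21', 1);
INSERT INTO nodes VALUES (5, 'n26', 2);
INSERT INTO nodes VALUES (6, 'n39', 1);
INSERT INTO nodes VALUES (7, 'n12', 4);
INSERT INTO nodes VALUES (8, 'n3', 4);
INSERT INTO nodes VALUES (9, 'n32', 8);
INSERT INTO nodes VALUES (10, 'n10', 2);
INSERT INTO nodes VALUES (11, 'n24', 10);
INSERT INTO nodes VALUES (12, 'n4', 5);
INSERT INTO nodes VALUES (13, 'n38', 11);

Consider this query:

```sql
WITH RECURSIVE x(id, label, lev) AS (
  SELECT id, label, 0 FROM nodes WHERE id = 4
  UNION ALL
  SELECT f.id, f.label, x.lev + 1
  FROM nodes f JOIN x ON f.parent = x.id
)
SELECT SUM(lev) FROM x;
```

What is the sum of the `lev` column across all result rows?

Base: id=4 (n21) at lev 0.
Iteration 1: rows with parent in {4} -> n12 (id 7, lev 1), n3 (id 8, lev 1).
Iteration 2: rows with parent in {7,8} -> n32 (id 9, lev 2).
Iteration 3: no rows with parent in {9}; recursion stops.
SUM(lev) = 0 + 1 + 1 + 2 = 4.

4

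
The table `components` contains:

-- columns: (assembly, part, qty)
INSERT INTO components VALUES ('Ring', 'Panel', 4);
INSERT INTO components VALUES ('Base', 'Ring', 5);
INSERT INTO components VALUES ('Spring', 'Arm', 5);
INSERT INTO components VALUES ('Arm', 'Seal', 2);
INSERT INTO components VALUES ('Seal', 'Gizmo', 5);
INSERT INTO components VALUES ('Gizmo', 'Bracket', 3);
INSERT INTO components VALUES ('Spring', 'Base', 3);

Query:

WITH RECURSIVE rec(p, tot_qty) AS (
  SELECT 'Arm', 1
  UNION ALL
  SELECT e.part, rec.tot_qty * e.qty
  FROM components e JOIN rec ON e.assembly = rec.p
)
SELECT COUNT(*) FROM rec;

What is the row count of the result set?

4

Base: (Arm, tot_qty=1).
Iteration 1: components of {Arm} -> Seal = 1*2 = 2.
Iteration 2: components of {Seal} -> Gizmo = 2*5 = 10.
Iteration 3: components of {Gizmo} -> Bracket = 10*3 = 30.
Iteration 4: no further components; recursion stops.
Total rows emitted: 4.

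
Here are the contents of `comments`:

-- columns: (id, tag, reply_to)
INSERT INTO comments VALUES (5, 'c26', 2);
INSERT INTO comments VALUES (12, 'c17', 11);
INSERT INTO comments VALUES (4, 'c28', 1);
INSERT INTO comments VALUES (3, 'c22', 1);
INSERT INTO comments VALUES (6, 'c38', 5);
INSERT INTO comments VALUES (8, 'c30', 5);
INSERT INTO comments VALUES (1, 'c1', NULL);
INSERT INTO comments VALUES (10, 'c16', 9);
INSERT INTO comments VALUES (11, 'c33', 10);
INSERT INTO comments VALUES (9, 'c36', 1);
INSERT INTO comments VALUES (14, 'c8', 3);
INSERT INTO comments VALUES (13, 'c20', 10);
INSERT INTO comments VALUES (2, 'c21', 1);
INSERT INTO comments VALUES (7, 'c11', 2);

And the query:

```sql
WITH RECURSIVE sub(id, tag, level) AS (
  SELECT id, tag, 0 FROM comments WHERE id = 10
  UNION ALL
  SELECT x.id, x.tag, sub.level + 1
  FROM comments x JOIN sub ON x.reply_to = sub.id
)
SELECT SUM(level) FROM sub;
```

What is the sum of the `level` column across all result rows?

4

Base: id=10 (c16) at level 0.
Iteration 1: rows with reply_to in {10} -> c33 (id 11, level 1), c20 (id 13, level 1).
Iteration 2: rows with reply_to in {11,13} -> c17 (id 12, level 2).
Iteration 3: no rows with reply_to in {12}; recursion stops.
SUM(level) = 0 + 1 + 1 + 2 = 4.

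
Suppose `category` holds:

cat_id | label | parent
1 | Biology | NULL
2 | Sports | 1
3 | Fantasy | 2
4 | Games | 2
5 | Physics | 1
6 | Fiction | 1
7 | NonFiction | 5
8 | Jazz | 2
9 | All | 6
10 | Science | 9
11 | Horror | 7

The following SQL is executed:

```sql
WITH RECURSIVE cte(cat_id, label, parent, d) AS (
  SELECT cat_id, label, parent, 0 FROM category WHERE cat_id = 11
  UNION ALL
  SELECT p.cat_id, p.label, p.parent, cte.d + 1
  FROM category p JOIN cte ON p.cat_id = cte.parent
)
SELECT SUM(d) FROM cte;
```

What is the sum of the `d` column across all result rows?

6

Base: cat_id=11 (Horror), parent=7, d 0.
Iteration 1: join on cat_id=7 -> NonFiction (id 7, parent=5, d 1).
Iteration 2: join on cat_id=5 -> Physics (id 5, parent=1, d 2).
Iteration 3: join on cat_id=1 -> Biology (id 1, parent=NULL, d 3).
Iteration 4: parent is NULL; no match; recursion stops.
SUM(d) = 0 + 1 + 2 + 3 = 6.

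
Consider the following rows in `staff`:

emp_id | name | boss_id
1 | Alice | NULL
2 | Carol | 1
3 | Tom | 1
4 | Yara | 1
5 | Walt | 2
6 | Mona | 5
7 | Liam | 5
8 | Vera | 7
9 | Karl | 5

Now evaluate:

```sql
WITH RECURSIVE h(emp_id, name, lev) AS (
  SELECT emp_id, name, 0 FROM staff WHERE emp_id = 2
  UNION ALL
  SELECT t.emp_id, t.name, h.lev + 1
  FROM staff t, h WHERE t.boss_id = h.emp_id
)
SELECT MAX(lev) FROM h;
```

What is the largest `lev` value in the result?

Base: emp_id=2 (Carol) at lev 0.
Iteration 1: rows with boss_id in {2} -> Walt (id 5, lev 1).
Iteration 2: rows with boss_id in {5} -> Mona (id 6, lev 2), Liam (id 7, lev 2), Karl (id 9, lev 2).
Iteration 3: rows with boss_id in {6,7,9} -> Vera (id 8, lev 3).
Iteration 4: no rows with boss_id in {8}; recursion stops.
lev values: 0, 1, 2, 2, 2, 3; the maximum is 3.

3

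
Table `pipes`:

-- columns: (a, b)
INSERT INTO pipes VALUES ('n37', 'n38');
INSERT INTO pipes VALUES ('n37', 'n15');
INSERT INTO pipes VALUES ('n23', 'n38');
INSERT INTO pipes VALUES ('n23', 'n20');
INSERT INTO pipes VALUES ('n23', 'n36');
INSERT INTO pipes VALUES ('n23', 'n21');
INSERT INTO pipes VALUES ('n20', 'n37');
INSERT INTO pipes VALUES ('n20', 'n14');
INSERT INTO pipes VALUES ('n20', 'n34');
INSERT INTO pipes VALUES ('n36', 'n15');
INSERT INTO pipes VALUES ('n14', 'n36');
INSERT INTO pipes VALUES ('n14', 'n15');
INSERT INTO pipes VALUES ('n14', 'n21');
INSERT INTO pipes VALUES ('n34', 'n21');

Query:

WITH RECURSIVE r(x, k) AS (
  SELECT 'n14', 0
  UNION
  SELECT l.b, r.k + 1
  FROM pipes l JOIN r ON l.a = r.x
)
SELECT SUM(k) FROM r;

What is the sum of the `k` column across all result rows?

Base: (n14, k=0).
Iteration 1: edges from {n14} -> (n15, k=1), (n21, k=1), (n36, k=1).
Iteration 2: edges from {n15,n21,n36} -> (n15, k=2).
Iteration 3: no outgoing edges from {n15}; recursion stops.
SUM(k) = 0 + 1 + 1 + 1 + 2 = 5.

5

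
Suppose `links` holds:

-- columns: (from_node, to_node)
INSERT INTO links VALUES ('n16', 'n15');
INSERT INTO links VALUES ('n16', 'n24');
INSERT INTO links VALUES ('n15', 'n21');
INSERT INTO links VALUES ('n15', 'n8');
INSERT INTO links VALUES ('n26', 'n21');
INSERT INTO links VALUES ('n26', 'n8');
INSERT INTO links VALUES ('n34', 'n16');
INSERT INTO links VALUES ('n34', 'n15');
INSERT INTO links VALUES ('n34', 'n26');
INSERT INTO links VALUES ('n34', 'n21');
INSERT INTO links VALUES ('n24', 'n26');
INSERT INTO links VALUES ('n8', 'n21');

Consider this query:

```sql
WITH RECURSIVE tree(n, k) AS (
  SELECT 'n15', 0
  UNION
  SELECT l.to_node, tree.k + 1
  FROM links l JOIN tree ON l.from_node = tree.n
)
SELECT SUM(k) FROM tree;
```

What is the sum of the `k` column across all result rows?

Base: (n15, k=0).
Iteration 1: edges from {n15} -> (n21, k=1), (n8, k=1).
Iteration 2: edges from {n21,n8} -> (n21, k=2).
Iteration 3: no outgoing edges from {n21}; recursion stops.
SUM(k) = 0 + 1 + 1 + 2 = 4.

4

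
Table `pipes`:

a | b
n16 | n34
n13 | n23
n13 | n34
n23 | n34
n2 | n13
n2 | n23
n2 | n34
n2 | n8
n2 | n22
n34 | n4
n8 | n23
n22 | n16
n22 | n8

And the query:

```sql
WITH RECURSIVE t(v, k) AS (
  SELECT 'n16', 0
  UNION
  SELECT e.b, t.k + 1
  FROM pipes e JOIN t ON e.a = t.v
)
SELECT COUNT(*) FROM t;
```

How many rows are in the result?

3

Base: (n16, k=0).
Iteration 1: edges from {n16} -> (n34, k=1).
Iteration 2: edges from {n34} -> (n4, k=2).
Iteration 3: no outgoing edges from {n4}; recursion stops.
Total rows emitted: 3.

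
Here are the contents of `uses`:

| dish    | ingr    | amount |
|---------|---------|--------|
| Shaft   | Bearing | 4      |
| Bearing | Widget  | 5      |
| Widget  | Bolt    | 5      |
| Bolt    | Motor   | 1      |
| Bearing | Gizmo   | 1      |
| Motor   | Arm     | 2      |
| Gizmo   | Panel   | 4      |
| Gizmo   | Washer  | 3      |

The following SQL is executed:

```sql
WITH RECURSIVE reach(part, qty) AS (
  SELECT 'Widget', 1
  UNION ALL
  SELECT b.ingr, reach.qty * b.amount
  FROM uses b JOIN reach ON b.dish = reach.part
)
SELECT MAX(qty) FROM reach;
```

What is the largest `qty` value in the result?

10

Base: (Widget, qty=1).
Iteration 1: components of {Widget} -> Bolt = 1*5 = 5.
Iteration 2: components of {Bolt} -> Motor = 5*1 = 5.
Iteration 3: components of {Motor} -> Arm = 5*2 = 10.
Iteration 4: no further components; recursion stops.
qty values: 1, 5, 5, 10; the maximum is 10.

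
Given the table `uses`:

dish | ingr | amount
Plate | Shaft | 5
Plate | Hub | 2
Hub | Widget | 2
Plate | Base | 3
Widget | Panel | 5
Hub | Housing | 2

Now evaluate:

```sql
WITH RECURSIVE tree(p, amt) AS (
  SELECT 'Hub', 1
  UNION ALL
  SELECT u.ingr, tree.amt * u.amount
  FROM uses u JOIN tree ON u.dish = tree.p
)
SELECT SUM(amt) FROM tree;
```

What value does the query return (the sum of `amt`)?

Base: (Hub, amt=1).
Iteration 1: components of {Hub} -> Housing = 1*2 = 2, Widget = 1*2 = 2.
Iteration 2: components of {Housing,Widget} -> Panel = 2*5 = 10.
Iteration 3: no further components; recursion stops.
SUM(amt) = 1 + 2 + 2 + 10 = 15.

15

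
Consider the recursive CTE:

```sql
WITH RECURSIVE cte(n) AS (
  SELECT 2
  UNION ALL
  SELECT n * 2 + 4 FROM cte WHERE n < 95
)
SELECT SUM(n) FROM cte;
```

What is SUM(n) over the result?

354

Base: n=2.
Iteration 1: 2 < 95 holds -> n = 2 * 2 + 4 = 8.
Iteration 2: 8 < 95 holds -> n = 8 * 2 + 4 = 20.
Iteration 3: 20 < 95 holds -> n = 20 * 2 + 4 = 44.
Iteration 4: 44 < 95 holds -> n = 44 * 2 + 4 = 92.
Iteration 5: 92 < 95 holds -> n = 92 * 2 + 4 = 188.
Iteration 6: 188 < 95 fails; recursion stops.
SUM(n) = 2 + 8 + 20 + 44 + 92 + 188 = 354.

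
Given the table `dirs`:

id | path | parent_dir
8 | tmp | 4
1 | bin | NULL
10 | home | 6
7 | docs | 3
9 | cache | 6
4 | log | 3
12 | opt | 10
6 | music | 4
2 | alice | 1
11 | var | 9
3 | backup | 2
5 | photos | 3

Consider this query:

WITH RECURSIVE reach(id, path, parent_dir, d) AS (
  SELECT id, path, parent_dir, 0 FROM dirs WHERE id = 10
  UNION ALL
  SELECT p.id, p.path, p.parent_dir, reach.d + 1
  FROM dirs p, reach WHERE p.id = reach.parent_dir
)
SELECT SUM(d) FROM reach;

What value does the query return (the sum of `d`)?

15

Base: id=10 (home), parent_dir=6, d 0.
Iteration 1: join on id=6 -> music (id 6, parent_dir=4, d 1).
Iteration 2: join on id=4 -> log (id 4, parent_dir=3, d 2).
Iteration 3: join on id=3 -> backup (id 3, parent_dir=2, d 3).
Iteration 4: join on id=2 -> alice (id 2, parent_dir=1, d 4).
Iteration 5: join on id=1 -> bin (id 1, parent_dir=NULL, d 5).
Iteration 6: parent_dir is NULL; no match; recursion stops.
SUM(d) = 0 + 1 + 2 + 3 + 4 + 5 = 15.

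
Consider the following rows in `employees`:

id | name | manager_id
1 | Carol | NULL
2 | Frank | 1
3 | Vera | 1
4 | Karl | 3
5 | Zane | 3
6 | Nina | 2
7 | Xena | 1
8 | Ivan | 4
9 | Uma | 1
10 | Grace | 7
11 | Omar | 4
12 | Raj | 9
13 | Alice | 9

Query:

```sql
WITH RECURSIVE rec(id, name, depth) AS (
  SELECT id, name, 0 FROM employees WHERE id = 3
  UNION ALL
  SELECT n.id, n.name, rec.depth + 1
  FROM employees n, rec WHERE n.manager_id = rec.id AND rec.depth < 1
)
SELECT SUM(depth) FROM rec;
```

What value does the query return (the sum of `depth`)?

2

Base: id=3 (Vera) at depth 0.
Iteration 1: rows with manager_id in {3} -> Karl (id 4, depth 1), Zane (id 5, depth 1).
Iteration 2: depth < 1 fails for all current rows; recursion stops.
SUM(depth) = 0 + 1 + 1 = 2.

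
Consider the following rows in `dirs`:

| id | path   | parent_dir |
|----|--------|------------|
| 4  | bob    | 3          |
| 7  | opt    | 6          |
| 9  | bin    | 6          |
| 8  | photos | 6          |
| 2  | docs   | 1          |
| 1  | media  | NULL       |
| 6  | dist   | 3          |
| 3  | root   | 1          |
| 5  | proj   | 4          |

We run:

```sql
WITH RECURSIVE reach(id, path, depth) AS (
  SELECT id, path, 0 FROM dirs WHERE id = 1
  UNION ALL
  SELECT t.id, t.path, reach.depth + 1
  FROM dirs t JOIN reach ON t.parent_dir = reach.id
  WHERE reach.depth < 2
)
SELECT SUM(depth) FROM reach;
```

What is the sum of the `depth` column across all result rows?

Base: id=1 (media) at depth 0.
Iteration 1: rows with parent_dir in {1} -> docs (id 2, depth 1), root (id 3, depth 1).
Iteration 2: rows with parent_dir in {2,3} -> bob (id 4, depth 2), dist (id 6, depth 2).
Iteration 3: depth < 2 fails for all current rows; recursion stops.
SUM(depth) = 0 + 1 + 1 + 2 + 2 = 6.

6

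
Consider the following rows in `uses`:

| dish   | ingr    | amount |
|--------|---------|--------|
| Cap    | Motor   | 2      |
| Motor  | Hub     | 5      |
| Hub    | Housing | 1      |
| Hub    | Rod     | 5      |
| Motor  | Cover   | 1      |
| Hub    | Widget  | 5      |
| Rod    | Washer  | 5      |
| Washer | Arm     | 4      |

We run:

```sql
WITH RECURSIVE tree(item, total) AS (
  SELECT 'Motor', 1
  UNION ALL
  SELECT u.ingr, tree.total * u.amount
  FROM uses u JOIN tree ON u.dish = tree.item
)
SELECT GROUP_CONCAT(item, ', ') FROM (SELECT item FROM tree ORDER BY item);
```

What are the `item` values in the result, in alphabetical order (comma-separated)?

Arm, Cover, Housing, Hub, Motor, Rod, Washer, Widget

Base: (Motor, total=1).
Iteration 1: components of {Motor} -> Cover = 1*1 = 1, Hub = 1*5 = 5.
Iteration 2: components of {Cover,Hub} -> Housing = 5*1 = 5, Rod = 5*5 = 25, Widget = 5*5 = 25.
Iteration 3: components of {Housing,Rod,Widget} -> Washer = 25*5 = 125.
Iteration 4: components of {Washer} -> Arm = 125*4 = 500.
Iteration 5: no further components; recursion stops.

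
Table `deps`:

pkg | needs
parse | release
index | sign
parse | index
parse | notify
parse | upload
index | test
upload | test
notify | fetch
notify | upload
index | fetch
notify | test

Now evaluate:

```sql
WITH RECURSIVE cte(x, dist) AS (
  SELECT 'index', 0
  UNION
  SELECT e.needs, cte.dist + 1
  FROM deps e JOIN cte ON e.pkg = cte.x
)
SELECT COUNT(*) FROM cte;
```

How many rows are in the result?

Base: (index, dist=0).
Iteration 1: edges from {index} -> (fetch, dist=1), (sign, dist=1), (test, dist=1).
Iteration 2: no outgoing edges from {fetch,sign,test}; recursion stops.
Total rows emitted: 4.

4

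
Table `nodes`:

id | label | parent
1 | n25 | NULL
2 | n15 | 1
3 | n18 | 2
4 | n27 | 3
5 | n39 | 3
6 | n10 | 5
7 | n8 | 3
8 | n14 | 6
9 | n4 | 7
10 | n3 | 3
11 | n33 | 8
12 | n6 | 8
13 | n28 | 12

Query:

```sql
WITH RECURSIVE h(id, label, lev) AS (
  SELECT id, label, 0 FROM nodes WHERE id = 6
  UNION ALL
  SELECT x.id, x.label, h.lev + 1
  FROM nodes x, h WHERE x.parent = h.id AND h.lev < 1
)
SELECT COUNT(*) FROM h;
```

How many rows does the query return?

2

Base: id=6 (n10) at lev 0.
Iteration 1: rows with parent in {6} -> n14 (id 8, lev 1).
Iteration 2: lev < 1 fails for all current rows; recursion stops.
Total rows emitted: 2.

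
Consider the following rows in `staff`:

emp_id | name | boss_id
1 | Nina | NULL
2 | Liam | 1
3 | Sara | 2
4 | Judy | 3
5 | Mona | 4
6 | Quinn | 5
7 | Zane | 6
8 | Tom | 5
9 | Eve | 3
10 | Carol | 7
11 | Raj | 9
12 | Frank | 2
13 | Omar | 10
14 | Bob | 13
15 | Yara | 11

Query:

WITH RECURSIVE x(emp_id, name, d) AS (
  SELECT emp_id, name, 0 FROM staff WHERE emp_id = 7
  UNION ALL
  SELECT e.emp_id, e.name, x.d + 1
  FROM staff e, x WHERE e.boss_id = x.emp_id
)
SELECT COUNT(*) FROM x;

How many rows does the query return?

4

Base: emp_id=7 (Zane) at d 0.
Iteration 1: rows with boss_id in {7} -> Carol (id 10, d 1).
Iteration 2: rows with boss_id in {10} -> Omar (id 13, d 2).
Iteration 3: rows with boss_id in {13} -> Bob (id 14, d 3).
Iteration 4: no rows with boss_id in {14}; recursion stops.
Total rows emitted: 4.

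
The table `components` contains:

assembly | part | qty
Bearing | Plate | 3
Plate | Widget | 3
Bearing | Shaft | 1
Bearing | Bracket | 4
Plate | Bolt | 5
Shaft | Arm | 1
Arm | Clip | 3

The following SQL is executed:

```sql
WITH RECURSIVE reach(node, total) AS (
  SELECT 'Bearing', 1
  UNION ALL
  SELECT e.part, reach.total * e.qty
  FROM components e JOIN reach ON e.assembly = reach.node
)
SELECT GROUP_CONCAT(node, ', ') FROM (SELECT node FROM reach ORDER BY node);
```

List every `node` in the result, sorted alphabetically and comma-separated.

Base: (Bearing, total=1).
Iteration 1: components of {Bearing} -> Bracket = 1*4 = 4, Plate = 1*3 = 3, Shaft = 1*1 = 1.
Iteration 2: components of {Bracket,Plate,Shaft} -> Arm = 1*1 = 1, Bolt = 3*5 = 15, Widget = 3*3 = 9.
Iteration 3: components of {Arm,Bolt,Widget} -> Clip = 1*3 = 3.
Iteration 4: no further components; recursion stops.

Arm, Bearing, Bolt, Bracket, Clip, Plate, Shaft, Widget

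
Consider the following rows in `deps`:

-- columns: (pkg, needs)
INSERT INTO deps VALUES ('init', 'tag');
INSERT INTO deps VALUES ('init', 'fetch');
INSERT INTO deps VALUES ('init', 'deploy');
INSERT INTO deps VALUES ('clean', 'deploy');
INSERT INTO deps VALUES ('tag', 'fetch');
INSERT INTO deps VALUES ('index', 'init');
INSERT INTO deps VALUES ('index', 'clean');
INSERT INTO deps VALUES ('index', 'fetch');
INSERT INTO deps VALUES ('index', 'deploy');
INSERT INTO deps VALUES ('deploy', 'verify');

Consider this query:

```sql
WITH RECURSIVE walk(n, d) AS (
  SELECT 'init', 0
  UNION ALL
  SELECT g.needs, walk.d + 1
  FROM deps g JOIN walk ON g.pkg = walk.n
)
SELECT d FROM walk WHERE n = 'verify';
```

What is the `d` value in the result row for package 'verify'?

Base: (init, d=0).
Iteration 1: edges from {init} -> (deploy, d=1), (fetch, d=1), (tag, d=1).
Iteration 2: edges from {deploy,fetch,tag} -> (fetch, d=2), (verify, d=2).
Iteration 3: no outgoing edges from {fetch,verify}; recursion stops.

2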